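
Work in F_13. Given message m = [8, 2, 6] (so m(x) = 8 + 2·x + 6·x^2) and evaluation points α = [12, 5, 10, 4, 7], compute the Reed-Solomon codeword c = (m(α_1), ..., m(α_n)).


c = [12, 12, 4, 8, 4]

Message polynomial: m(x) = 8 + 2·x + 6·x^2 (mod 13).
For each evaluation point α_i, compute m(α_i) mod 13:
  α_1 = 12: Horner steps 6 → 9 → 12, so m(12) = 12.
  α_2 = 5: Horner steps 6 → 6 → 12, so m(5) = 12.
  α_3 = 10: Horner steps 6 → 10 → 4, so m(10) = 4.
  α_4 = 4: Horner steps 6 → 0 → 8, so m(4) = 8.
  α_5 = 7: Horner steps 6 → 5 → 4, so m(7) = 4.
Codeword c = [12, 12, 4, 8, 4] ∈ F_13^5.


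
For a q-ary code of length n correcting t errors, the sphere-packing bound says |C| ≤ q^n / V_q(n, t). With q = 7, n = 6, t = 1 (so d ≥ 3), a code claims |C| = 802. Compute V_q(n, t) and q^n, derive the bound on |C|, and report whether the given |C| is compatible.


V_q(n, t) = 37, q^n = 117649, Hamming bound = 3179, |C| = 802 ≤ bound (satisfied).

Step 1: Compute V_q(n, t) = Σ_{j=0}^1 C(n, j) (q−1)^j.
  j = 0: C(6,0)·(6)^0 = 1·1 = 1.
  j = 1: C(6,1)·(6)^1 = 6·6 = 36.
  V_q(n, t) = 1 + 36 = 37.
Step 2: q^n = 7^6 = 117649.
Step 3: Hamming bound ⌊q^n / V_q(n,t)⌋ = ⌊117649/37⌋ = 3179.
Step 4: Compare |C| = 802 to 3179: satisfied.
The claimed |C| lies below the Hamming bound.


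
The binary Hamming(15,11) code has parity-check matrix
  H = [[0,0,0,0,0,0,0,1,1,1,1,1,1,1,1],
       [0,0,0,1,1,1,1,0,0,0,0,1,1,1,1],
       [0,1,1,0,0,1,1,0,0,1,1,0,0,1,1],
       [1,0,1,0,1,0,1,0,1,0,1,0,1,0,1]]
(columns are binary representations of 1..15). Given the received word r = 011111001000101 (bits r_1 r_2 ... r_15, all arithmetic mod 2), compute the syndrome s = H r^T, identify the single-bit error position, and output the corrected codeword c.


s = (1, 1, 0, 1)^T, error position = 13, corrected codeword c = 011111001000001

Compute s = H r^T mod 2 one row at a time:
  s_1 = 0 + 1 + 0 + 0 + 0 + 1 + 0 + 1 = 3 ≡ 1 (mod 2).
  s_2 = 1 + 1 + 1 + 0 + 0 + 1 + 0 + 1 = 5 ≡ 1 (mod 2).
  s_3 = 1 + 1 + 1 + 0 + 0 + 0 + 0 + 1 = 4 ≡ 0 (mod 2).
  s_4 = 0 + 1 + 1 + 0 + 1 + 0 + 1 + 1 = 5 ≡ 1 (mod 2).
s = (1, 1, 0, 1)^T — this equals column 13 of H (binary 1101), so error is at position 13.
Correct: flip bit 13 of r = 011111001000101 to get c = 011111001000001.


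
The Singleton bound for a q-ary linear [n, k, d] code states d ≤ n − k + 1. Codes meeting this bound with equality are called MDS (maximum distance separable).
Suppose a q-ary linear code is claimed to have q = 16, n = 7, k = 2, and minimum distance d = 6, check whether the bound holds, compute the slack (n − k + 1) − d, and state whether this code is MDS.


Singleton RHS = n − k + 1 = 6, slack = 0, bound satisfied, MDS.

Singleton bound: d ≤ n − k + 1.
Here n = 7, k = 2, so n − k + 1 = 6.
Given d = 6, check d ≤ 6: YES.
Slack = (n − k + 1) − d = 0.
The code is MDS (slack = 0).
Description: the claimed parameters are [7, 2, 6]_16; such a code would be MDS (meets Singleton bound).


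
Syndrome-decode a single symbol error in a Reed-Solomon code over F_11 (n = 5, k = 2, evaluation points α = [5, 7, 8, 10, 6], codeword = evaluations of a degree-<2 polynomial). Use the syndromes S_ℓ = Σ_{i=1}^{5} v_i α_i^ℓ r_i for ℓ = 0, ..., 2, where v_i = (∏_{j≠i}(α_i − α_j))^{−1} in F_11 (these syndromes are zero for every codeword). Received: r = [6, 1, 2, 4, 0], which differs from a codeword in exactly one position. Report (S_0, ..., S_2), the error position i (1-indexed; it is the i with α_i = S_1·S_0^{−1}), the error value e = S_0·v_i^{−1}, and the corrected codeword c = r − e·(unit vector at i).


S = (5, 3, 4), error at position 1, error magnitude e = 7, c = [10, 1, 2, 4, 0].

Step 1: column multipliers v_i = (∏_{j≠i}(α_i − α_j))^{−1} mod 11.
  i = 1 (α = 5): (5−7)(5−8)(5−10)(5−6) = (−2)·(−3)·(−5)·(−1) = 30 ≡ 8, so v_1 = 8^{−1} = 7 (mod 11).
  i = 2 (α = 7): (7−5)(7−8)(7−10)(7−6) = 2·(−1)·(−3)·1 = 6 ≡ 6, so v_2 = 6^{−1} = 2 (mod 11).
  i = 3 (α = 8): (8−5)(8−7)(8−10)(8−6) = 3·1·(−2)·2 = −12 ≡ 10, so v_3 = 10^{−1} = 10 (mod 11).
  i = 4 (α = 10): (10−5)(10−7)(10−8)(10−6) = 5·3·2·4 = 120 ≡ 10, so v_4 = 10^{−1} = 10 (mod 11).
  i = 5 (α = 6): (6−5)(6−7)(6−8)(6−10) = 1·(−1)·(−2)·(−4) = −8 ≡ 3, so v_5 = 3^{−1} = 4 (mod 11).
  v = [7, 2, 10, 10, 4].
Step 2: syndromes of r = [6, 1, 2, 4, 0] (all sums mod 11).
  S_0 = Σ v_i r_i = 7·6 + 2·1 + 10·2 + 10·4 + 4·0 = 104 ≡ 5.
  S_1 = Σ v_i α_i r_i = 7·5·6 + 2·7·1 + 10·8·2 + 10·10·4 + 4·6·0 = 784 ≡ 3.
  α_i^2 mod 11 = [3, 5, 9, 1, 3].
  S_2 = Σ v_i α_i^2 r_i = 7·3·6 + 2·5·1 + 10·9·2 + 10·1·4 + 4·3·0 = 356 ≡ 4.
  S = (5, 3, 4) ≠ 0, so r is not a codeword (an error is present).
Step 3: locate the error. For a single error e at position i, S_ℓ = v_i·e·α_i^ℓ, so α_err = S_1/S_0.
  S_0^{−1} = 5^{−1} = 9 (mod 11), so α_err = 3·9 = 27 ≡ 5 = α_1. Error position i = 1.
  Consistency check: S_2/S_1 = 4·4 = 16 ≡ 5 = α_err ✓ (single-error assumption holds).
Step 4: error magnitude e = S_0/v_1 = S_0·∏_{j≠1}(α_1 − α_j) = 5·8 = 40 ≡ 7 (mod 11).
Step 5: correct position 1: c_1 = r_1 − e = 6 − 7 ≡ 10 (mod 11). Hence c = [10, 1, 2, 4, 0].
  Check: interpolating c through the α_i gives m(x) = 5 + 1·x (degree < 2) with m(α_i) = c_i for every i, so c is indeed a codeword.


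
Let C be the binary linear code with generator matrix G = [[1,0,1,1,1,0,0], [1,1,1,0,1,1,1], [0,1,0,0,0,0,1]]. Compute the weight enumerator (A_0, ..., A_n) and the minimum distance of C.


Weight distribution: A_0 = 1, A_2 = 2, A_4 = 3, A_6 = 2. Minimum distance d = 2.

Enumerate all 2^3 = 8 messages m ∈ F_2^3.
For each, compute codeword c = mG in F_2^7, then tally its weight.
  m = 000 → c = 0000000, weight = 0.
  m = 100 → c = 1011100, weight = 4.
  m = 010 → c = 1110111, weight = 6.
  m = 110 → c = 0101011, weight = 4.
  m = 001 → c = 0100001, weight = 2.
  m = 101 → c = 1111101, weight = 6.
  m = 011 → c = 1010110, weight = 4.
  m = 111 → c = 0001010, weight = 2.
Tally weights:
  weight 0: 1 codewords.
  weight 2: 2 codewords.
  weight 4: 3 codewords.
  weight 6: 2 codewords.
Minimum distance d = smallest w > 0 with A_w > 0 = 2.
Sanity: Σ A_w = 8 = 2^3 = 8 ✓.


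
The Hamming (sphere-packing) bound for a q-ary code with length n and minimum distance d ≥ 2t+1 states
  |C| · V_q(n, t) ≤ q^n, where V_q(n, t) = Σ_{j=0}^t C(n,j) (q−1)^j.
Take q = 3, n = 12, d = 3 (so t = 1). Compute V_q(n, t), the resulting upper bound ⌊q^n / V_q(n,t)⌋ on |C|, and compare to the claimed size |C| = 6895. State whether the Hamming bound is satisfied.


V_q(n, t) = 25, q^n = 531441, Hamming bound = 21257, |C| = 6895 ≤ bound (satisfied).

Step 1: Compute V_q(n, t) = Σ_{j=0}^1 C(n, j) (q−1)^j.
  j = 0: C(12,0)·(2)^0 = 1·1 = 1.
  j = 1: C(12,1)·(2)^1 = 12·2 = 24.
  V_q(n, t) = 1 + 24 = 25.
Step 2: q^n = 3^12 = 531441.
Step 3: Hamming bound ⌊q^n / V_q(n,t)⌋ = ⌊531441/25⌋ = 21257.
Step 4: Compare |C| = 6895 to 21257: satisfied.
The claimed |C| lies below the Hamming bound.


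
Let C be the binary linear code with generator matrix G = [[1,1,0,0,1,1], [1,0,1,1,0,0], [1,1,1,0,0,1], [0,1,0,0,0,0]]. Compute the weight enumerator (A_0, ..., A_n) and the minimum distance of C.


Weight distribution: A_0 = 1, A_1 = 1, A_2 = 2, A_3 = 6, A_4 = 5, A_5 = 1. Minimum distance d = 1.

Enumerate all 2^4 = 16 messages m ∈ F_2^4.
For each, compute codeword c = mG in F_2^6, then tally its weight.
  m = 0000 → c = 000000, weight = 0.
  m = 1000 → c = 110011, weight = 4.
  m = 0100 → c = 101100, weight = 3.
  m = 1100 → c = 011111, weight = 5.
  m = 0010 → c = 111001, weight = 4.
  m = 1010 → c = 001010, weight = 2.
  m = 0110 → c = 010101, weight = 3.
  m = 1110 → c = 100110, weight = 3.
  m = 0001 → c = 010000, weight = 1.
  m = 1001 → c = 100011, weight = 3.
  m = 0101 → c = 111100, weight = 4.
  m = 1101 → c = 001111, weight = 4.
  m = 0011 → c = 101001, weight = 3.
  m = 1011 → c = 011010, weight = 3.
  m = 0111 → c = 000101, weight = 2.
  m = 1111 → c = 110110, weight = 4.
Tally weights:
  weight 0: 1 codewords.
  weight 1: 1 codewords.
  weight 2: 2 codewords.
  weight 3: 6 codewords.
  weight 4: 5 codewords.
  weight 5: 1 codewords.
Minimum distance d = smallest w > 0 with A_w > 0 = 1.
Sanity: Σ A_w = 16 = 2^4 = 16 ✓.


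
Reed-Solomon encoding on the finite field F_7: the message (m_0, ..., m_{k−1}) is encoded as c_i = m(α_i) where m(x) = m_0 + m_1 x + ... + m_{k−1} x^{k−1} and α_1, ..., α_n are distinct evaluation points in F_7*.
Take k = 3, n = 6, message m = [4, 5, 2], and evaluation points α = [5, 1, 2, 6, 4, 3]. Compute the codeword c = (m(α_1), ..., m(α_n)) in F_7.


c = [2, 4, 1, 1, 0, 2]

Message polynomial: m(x) = 4 + 5·x + 2·x^2 (mod 7).
For each evaluation point α_i, compute m(α_i) mod 7:
  α_1 = 5: Horner steps 2 → 1 → 2, so m(5) = 2.
  α_2 = 1: Horner steps 2 → 0 → 4, so m(1) = 4.
  α_3 = 2: Horner steps 2 → 2 → 1, so m(2) = 1.
  α_4 = 6: Horner steps 2 → 3 → 1, so m(6) = 1.
  α_5 = 4: Horner steps 2 → 6 → 0, so m(4) = 0.
  α_6 = 3: Horner steps 2 → 4 → 2, so m(3) = 2.
Codeword c = [2, 4, 1, 1, 0, 2] ∈ F_7^6.


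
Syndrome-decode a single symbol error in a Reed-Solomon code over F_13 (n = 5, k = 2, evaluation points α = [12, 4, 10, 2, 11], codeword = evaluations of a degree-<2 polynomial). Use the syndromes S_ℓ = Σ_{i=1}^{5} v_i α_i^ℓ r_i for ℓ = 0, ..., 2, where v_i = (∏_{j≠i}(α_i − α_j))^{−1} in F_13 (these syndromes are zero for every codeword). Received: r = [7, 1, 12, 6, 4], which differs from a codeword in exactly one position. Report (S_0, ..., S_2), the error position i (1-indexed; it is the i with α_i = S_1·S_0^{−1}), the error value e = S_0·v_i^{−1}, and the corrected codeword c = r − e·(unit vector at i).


S = (7, 12, 2), error at position 5, error magnitude e = 1, c = [7, 1, 12, 6, 3].

Step 1: column multipliers v_i = (∏_{j≠i}(α_i − α_j))^{−1} mod 13.
  i = 1 (α = 12): (12−4)(12−10)(12−2)(12−11) = 8·2·10·1 = 160 ≡ 4, so v_1 = 4^{−1} = 10 (mod 13).
  i = 2 (α = 4): (4−12)(4−10)(4−2)(4−11) = (−8)·(−6)·2·(−7) = −672 ≡ 4, so v_2 = 4^{−1} = 10 (mod 13).
  i = 3 (α = 10): (10−12)(10−4)(10−2)(10−11) = (−2)·6·8·(−1) = 96 ≡ 5, so v_3 = 5^{−1} = 8 (mod 13).
  i = 4 (α = 2): (2−12)(2−4)(2−10)(2−11) = (−10)·(−2)·(−8)·(−9) = 1440 ≡ 10, so v_4 = 10^{−1} = 4 (mod 13).
  i = 5 (α = 11): (11−12)(11−4)(11−10)(11−2) = (−1)·7·1·9 = −63 ≡ 2, so v_5 = 2^{−1} = 7 (mod 13).
  v = [10, 10, 8, 4, 7].
Step 2: syndromes of r = [7, 1, 12, 6, 4] (all sums mod 13).
  S_0 = Σ v_i r_i = 10·7 + 10·1 + 8·12 + 4·6 + 7·4 = 228 ≡ 7.
  S_1 = Σ v_i α_i r_i = 10·12·7 + 10·4·1 + 8·10·12 + 4·2·6 + 7·11·4 = 2196 ≡ 12.
  α_i^2 mod 13 = [1, 3, 9, 4, 4].
  S_2 = Σ v_i α_i^2 r_i = 10·1·7 + 10·3·1 + 8·9·12 + 4·4·6 + 7·4·4 = 1172 ≡ 2.
  S = (7, 12, 2) ≠ 0, so r is not a codeword (an error is present).
Step 3: locate the error. For a single error e at position i, S_ℓ = v_i·e·α_i^ℓ, so α_err = S_1/S_0.
  S_0^{−1} = 7^{−1} = 2 (mod 13), so α_err = 12·2 = 24 ≡ 11 = α_5. Error position i = 5.
  Consistency check: S_2/S_1 = 2·12 = 24 ≡ 11 = α_err ✓ (single-error assumption holds).
Step 4: error magnitude e = S_0/v_5 = S_0·∏_{j≠5}(α_5 − α_j) = 7·2 = 14 ≡ 1 (mod 13).
Step 5: correct position 5: c_5 = r_5 − e = 4 − 1 ≡ 3 (mod 13). Hence c = [7, 1, 12, 6, 3].
  Check: interpolating c through the α_i gives m(x) = 11 + 4·x (degree < 2) with m(α_i) = c_i for every i, so c is indeed a codeword.


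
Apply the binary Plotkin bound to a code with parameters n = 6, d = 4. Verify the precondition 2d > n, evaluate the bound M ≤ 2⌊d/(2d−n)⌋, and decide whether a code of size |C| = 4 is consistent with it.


Plotkin bound M ≤ 4; given |C| = 4 ≤ bound (satisfied).

Check applicability: 2d = 8, n = 6.
2d − n = 2 > 0, so Plotkin applies.
Compute d/(2d−n) = 4/2 ≈ 2.0000.
⌊d/(2d−n)⌋ = 2.
Plotkin bound: M ≤ 2·2 = 4.
Given |C| = 4, check: satisfied.
This |C| is at the Plotkin bound.


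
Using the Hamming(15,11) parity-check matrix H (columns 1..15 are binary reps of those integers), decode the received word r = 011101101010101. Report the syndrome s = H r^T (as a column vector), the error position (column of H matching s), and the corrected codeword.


s = (0, 1, 0, 0)^T, error position = 4, corrected codeword c = 011001101010101

Compute s = H r^T mod 2 one row at a time:
  s_1 = 0 + 1 + 0 + 1 + 0 + 1 + 0 + 1 = 4 ≡ 0 (mod 2).
  s_2 = 1 + 0 + 1 + 1 + 0 + 1 + 0 + 1 = 5 ≡ 1 (mod 2).
  s_3 = 1 + 1 + 1 + 1 + 0 + 1 + 0 + 1 = 6 ≡ 0 (mod 2).
  s_4 = 0 + 1 + 0 + 1 + 1 + 1 + 1 + 1 = 6 ≡ 0 (mod 2).
s = (0, 1, 0, 0)^T — this equals column 4 of H (binary 0100), so error is at position 4.
Correct: flip bit 4 of r = 011101101010101 to get c = 011001101010101.


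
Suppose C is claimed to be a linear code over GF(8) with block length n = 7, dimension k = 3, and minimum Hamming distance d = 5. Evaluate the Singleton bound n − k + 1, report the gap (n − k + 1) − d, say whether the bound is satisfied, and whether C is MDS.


Singleton RHS = n − k + 1 = 5, slack = 0, bound satisfied, MDS.

Singleton bound: d ≤ n − k + 1.
Here n = 7, k = 3, so n − k + 1 = 5.
Given d = 5, check d ≤ 5: YES.
Slack = (n − k + 1) − d = 0.
The code is MDS (slack = 0).
Description: the claimed parameters are [7, 3, 5]_8; such a code would be MDS (meets Singleton bound).


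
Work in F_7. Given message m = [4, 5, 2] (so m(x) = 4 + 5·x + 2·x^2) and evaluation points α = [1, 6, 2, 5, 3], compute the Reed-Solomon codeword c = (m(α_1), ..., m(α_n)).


c = [4, 1, 1, 2, 2]

Message polynomial: m(x) = 4 + 5·x + 2·x^2 (mod 7).
For each evaluation point α_i, compute m(α_i) mod 7:
  α_1 = 1: Horner steps 2 → 0 → 4, so m(1) = 4.
  α_2 = 6: Horner steps 2 → 3 → 1, so m(6) = 1.
  α_3 = 2: Horner steps 2 → 2 → 1, so m(2) = 1.
  α_4 = 5: Horner steps 2 → 1 → 2, so m(5) = 2.
  α_5 = 3: Horner steps 2 → 4 → 2, so m(3) = 2.
Codeword c = [4, 1, 1, 2, 2] ∈ F_7^5.


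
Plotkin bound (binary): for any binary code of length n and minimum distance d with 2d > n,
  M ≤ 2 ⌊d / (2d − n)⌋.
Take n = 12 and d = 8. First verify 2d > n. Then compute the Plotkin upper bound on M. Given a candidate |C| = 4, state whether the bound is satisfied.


Plotkin bound M ≤ 4; given |C| = 4 ≤ bound (satisfied).

Check applicability: 2d = 16, n = 12.
2d − n = 4 > 0, so Plotkin applies.
Compute d/(2d−n) = 8/4 ≈ 2.0000.
⌊d/(2d−n)⌋ = 2.
Plotkin bound: M ≤ 2·2 = 4.
Given |C| = 4, check: satisfied.
This |C| is at the Plotkin bound.


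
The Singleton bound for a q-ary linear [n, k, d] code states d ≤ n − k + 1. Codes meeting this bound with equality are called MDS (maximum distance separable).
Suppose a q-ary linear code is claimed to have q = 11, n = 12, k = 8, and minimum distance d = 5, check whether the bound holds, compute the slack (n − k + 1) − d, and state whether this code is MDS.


Singleton RHS = n − k + 1 = 5, slack = 0, bound satisfied, MDS.

Singleton bound: d ≤ n − k + 1.
Here n = 12, k = 8, so n − k + 1 = 5.
Given d = 5, check d ≤ 5: YES.
Slack = (n − k + 1) − d = 0.
The code is MDS (slack = 0).
Description: the claimed parameters are [12, 8, 5]_11; such a code would be MDS (meets Singleton bound).


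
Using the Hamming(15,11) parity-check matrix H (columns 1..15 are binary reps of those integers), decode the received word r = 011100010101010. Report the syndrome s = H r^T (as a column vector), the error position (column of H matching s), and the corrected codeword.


s = (0, 1, 0, 1)^T, error position = 5, corrected codeword c = 011110010101010

Compute s = H r^T mod 2 one row at a time:
  s_1 = 1 + 0 + 1 + 0 + 1 + 0 + 1 + 0 = 4 ≡ 0 (mod 2).
  s_2 = 1 + 0 + 0 + 0 + 1 + 0 + 1 + 0 = 3 ≡ 1 (mod 2).
  s_3 = 1 + 1 + 0 + 0 + 1 + 0 + 1 + 0 = 4 ≡ 0 (mod 2).
  s_4 = 0 + 1 + 0 + 0 + 0 + 0 + 0 + 0 = 1 ≡ 1 (mod 2).
s = (0, 1, 0, 1)^T — this equals column 5 of H (binary 0101), so error is at position 5.
Correct: flip bit 5 of r = 011100010101010 to get c = 011110010101010.


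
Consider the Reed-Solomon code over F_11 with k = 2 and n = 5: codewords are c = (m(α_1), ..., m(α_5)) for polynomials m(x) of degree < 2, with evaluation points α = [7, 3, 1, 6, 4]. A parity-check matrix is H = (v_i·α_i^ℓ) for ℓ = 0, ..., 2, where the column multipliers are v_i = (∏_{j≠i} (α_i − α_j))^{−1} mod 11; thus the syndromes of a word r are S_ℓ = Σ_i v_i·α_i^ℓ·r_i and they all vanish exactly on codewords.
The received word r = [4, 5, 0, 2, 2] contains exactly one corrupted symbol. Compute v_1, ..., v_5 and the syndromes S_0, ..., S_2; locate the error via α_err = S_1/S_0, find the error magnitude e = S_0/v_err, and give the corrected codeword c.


S = (2, 1, 6), error at position 4, error magnitude e = 6, c = [4, 5, 0, 7, 2].

Step 1: column multipliers v_i = (∏_{j≠i}(α_i − α_j))^{−1} mod 11.
  i = 1 (α = 7): (7−3)(7−1)(7−6)(7−4) = 4·6·1·3 = 72 ≡ 6, so v_1 = 6^{−1} = 2 (mod 11).
  i = 2 (α = 3): (3−7)(3−1)(3−6)(3−4) = (−4)·2·(−3)·(−1) = −24 ≡ 9, so v_2 = 9^{−1} = 5 (mod 11).
  i = 3 (α = 1): (1−7)(1−3)(1−6)(1−4) = (−6)·(−2)·(−5)·(−3) = 180 ≡ 4, so v_3 = 4^{−1} = 3 (mod 11).
  i = 4 (α = 6): (6−7)(6−3)(6−1)(6−4) = (−1)·3·5·2 = −30 ≡ 3, so v_4 = 3^{−1} = 4 (mod 11).
  i = 5 (α = 4): (4−7)(4−3)(4−1)(4−6) = (−3)·1·3·(−2) = 18 ≡ 7, so v_5 = 7^{−1} = 8 (mod 11).
  v = [2, 5, 3, 4, 8].
Step 2: syndromes of r = [4, 5, 0, 2, 2] (all sums mod 11).
  S_0 = Σ v_i r_i = 2·4 + 5·5 + 3·0 + 4·2 + 8·2 = 57 ≡ 2.
  S_1 = Σ v_i α_i r_i = 2·7·4 + 5·3·5 + 3·1·0 + 4·6·2 + 8·4·2 = 243 ≡ 1.
  α_i^2 mod 11 = [5, 9, 1, 3, 5].
  S_2 = Σ v_i α_i^2 r_i = 2·5·4 + 5·9·5 + 3·1·0 + 4·3·2 + 8·5·2 = 369 ≡ 6.
  S = (2, 1, 6) ≠ 0, so r is not a codeword (an error is present).
Step 3: locate the error. For a single error e at position i, S_ℓ = v_i·e·α_i^ℓ, so α_err = S_1/S_0.
  S_0^{−1} = 2^{−1} = 6 (mod 11), so α_err = 1·6 = 6 ≡ 6 = α_4. Error position i = 4.
  Consistency check: S_2/S_1 = 6·1 = 6 ≡ 6 = α_err ✓ (single-error assumption holds).
Step 4: error magnitude e = S_0/v_4 = S_0·∏_{j≠4}(α_4 − α_j) = 2·3 = 6 ≡ 6 (mod 11).
Step 5: correct position 4: c_4 = r_4 − e = 2 − 6 ≡ 7 (mod 11). Hence c = [4, 5, 0, 7, 2].
  Check: interpolating c through the α_i gives m(x) = 3 + 8·x (degree < 2) with m(α_i) = c_i for every i, so c is indeed a codeword.


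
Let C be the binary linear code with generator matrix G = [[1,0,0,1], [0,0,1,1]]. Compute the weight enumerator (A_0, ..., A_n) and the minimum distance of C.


Weight distribution: A_0 = 1, A_2 = 3. Minimum distance d = 2.

Enumerate all 2^2 = 4 messages m ∈ F_2^2.
For each, compute codeword c = mG in F_2^4, then tally its weight.
  m = 00 → c = 0000, weight = 0.
  m = 10 → c = 1001, weight = 2.
  m = 01 → c = 0011, weight = 2.
  m = 11 → c = 1010, weight = 2.
Tally weights:
  weight 0: 1 codewords.
  weight 2: 3 codewords.
Minimum distance d = smallest w > 0 with A_w > 0 = 2.
Sanity: Σ A_w = 4 = 2^2 = 4 ✓.


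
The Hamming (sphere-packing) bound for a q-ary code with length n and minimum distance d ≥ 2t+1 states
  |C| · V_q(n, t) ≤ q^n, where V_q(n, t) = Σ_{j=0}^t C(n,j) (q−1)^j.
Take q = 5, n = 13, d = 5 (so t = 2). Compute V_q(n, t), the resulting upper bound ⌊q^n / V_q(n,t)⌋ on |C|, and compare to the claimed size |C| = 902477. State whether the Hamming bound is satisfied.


V_q(n, t) = 1301, q^n = 1220703125, Hamming bound = 938280, |C| = 902477 ≤ bound (satisfied).

Step 1: Compute V_q(n, t) = Σ_{j=0}^2 C(n, j) (q−1)^j.
  j = 0: C(13,0)·(4)^0 = 1·1 = 1.
  j = 1: C(13,1)·(4)^1 = 13·4 = 52.
  j = 2: C(13,2)·(4)^2 = 78·16 = 1248.
  V_q(n, t) = 1 + 52 + 1248 = 1301.
Step 2: q^n = 5^13 = 1220703125.
Step 3: Hamming bound ⌊q^n / V_q(n,t)⌋ = ⌊1220703125/1301⌋ = 938280.
Step 4: Compare |C| = 902477 to 938280: satisfied.
The claimed |C| lies below the Hamming bound.


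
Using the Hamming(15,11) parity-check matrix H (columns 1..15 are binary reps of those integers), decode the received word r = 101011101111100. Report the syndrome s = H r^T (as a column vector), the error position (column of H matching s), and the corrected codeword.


s = (1, 1, 1, 1)^T, error position = 15, corrected codeword c = 101011101111101

Compute s = H r^T mod 2 one row at a time:
  s_1 = 0 + 1 + 1 + 1 + 1 + 1 + 0 + 0 = 5 ≡ 1 (mod 2).
  s_2 = 0 + 1 + 1 + 1 + 1 + 1 + 0 + 0 = 5 ≡ 1 (mod 2).
  s_3 = 0 + 1 + 1 + 1 + 1 + 1 + 0 + 0 = 5 ≡ 1 (mod 2).
  s_4 = 1 + 1 + 1 + 1 + 1 + 1 + 1 + 0 = 7 ≡ 1 (mod 2).
s = (1, 1, 1, 1)^T — this equals column 15 of H (binary 1111), so error is at position 15.
Correct: flip bit 15 of r = 101011101111100 to get c = 101011101111101.


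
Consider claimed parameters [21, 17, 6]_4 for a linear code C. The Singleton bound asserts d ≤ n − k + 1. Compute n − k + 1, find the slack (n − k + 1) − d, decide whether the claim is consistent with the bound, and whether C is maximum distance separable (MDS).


Singleton RHS = n − k + 1 = 5, slack = -1, bound violated (no such code; not MDS).

Singleton bound: d ≤ n − k + 1.
Here n = 21, k = 17, so n − k + 1 = 5.
Given d = 6, check d ≤ 5: NO.
Slack = (n − k + 1) − d = -1.
The slack is negative: d = 6 exceeds n − k + 1 = 5 by 1, so the Singleton bound is violated and no linear [21, 17, 6]_4 code can exist. In particular it is not MDS (MDS requires d = n − k + 1 exactly).
Description: the claimed parameters are [21, 17, 6]_4; such a code would be impossible (violates the Singleton bound).


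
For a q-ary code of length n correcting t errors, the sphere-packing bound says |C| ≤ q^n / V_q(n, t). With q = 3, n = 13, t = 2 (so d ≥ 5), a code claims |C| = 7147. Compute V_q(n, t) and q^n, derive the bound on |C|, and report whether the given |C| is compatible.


V_q(n, t) = 339, q^n = 1594323, Hamming bound = 4703, |C| = 7147 > bound (violated).

Step 1: Compute V_q(n, t) = Σ_{j=0}^2 C(n, j) (q−1)^j.
  j = 0: C(13,0)·(2)^0 = 1·1 = 1.
  j = 1: C(13,1)·(2)^1 = 13·2 = 26.
  j = 2: C(13,2)·(2)^2 = 78·4 = 312.
  V_q(n, t) = 1 + 26 + 312 = 339.
Step 2: q^n = 3^13 = 1594323.
Step 3: Hamming bound ⌊q^n / V_q(n,t)⌋ = ⌊1594323/339⌋ = 4703.
Step 4: Compare |C| = 7147 to 4703: violated.
The claimed |C| lies above the Hamming bound, so no 3-ary code of length 13 with d ≥ 5 can have 7147 codewords.


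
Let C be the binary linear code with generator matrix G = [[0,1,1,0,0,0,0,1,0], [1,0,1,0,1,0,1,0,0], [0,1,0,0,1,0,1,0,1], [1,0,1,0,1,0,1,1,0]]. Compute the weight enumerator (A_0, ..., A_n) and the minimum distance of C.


Weight distribution: A_0 = 1, A_1 = 1, A_2 = 2, A_3 = 2, A_4 = 5, A_5 = 5. Minimum distance d = 1.

Enumerate all 2^4 = 16 messages m ∈ F_2^4.
For each, compute codeword c = mG in F_2^9, then tally its weight.
  m = 0000 → c = 000000000, weight = 0.
  m = 1000 → c = 011000010, weight = 3.
  m = 0100 → c = 101010100, weight = 4.
  m = 1100 → c = 110010110, weight = 5.
  m = 0010 → c = 010010101, weight = 4.
  m = 1010 → c = 001010111, weight = 5.
  m = 0110 → c = 111000001, weight = 4.
  m = 1110 → c = 100000011, weight = 3.
  m = 0001 → c = 101010110, weight = 5.
  m = 1001 → c = 110010100, weight = 4.
  m = 0101 → c = 000000010, weight = 1.
  m = 1101 → c = 011000000, weight = 2.
  m = 0011 → c = 111000011, weight = 5.
  m = 1011 → c = 100000001, weight = 2.
  m = 0111 → c = 010010111, weight = 5.
  m = 1111 → c = 001010101, weight = 4.
Tally weights:
  weight 0: 1 codewords.
  weight 1: 1 codewords.
  weight 2: 2 codewords.
  weight 3: 2 codewords.
  weight 4: 5 codewords.
  weight 5: 5 codewords.
Minimum distance d = smallest w > 0 with A_w > 0 = 1.
Sanity: Σ A_w = 16 = 2^4 = 16 ✓.


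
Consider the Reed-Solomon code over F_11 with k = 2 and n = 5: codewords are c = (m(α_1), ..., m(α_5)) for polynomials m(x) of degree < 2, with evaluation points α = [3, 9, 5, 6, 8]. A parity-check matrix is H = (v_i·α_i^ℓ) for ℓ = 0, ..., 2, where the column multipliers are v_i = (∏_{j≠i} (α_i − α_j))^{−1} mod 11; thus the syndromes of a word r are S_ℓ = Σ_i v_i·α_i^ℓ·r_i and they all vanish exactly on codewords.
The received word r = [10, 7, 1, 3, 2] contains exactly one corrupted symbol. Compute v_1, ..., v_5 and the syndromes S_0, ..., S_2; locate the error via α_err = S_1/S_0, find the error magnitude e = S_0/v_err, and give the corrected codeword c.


S = (4, 9, 1), error at position 3, error magnitude e = 3, c = [10, 7, 9, 3, 2].

Step 1: column multipliers v_i = (∏_{j≠i}(α_i − α_j))^{−1} mod 11.
  i = 1 (α = 3): (3−9)(3−5)(3−6)(3−8) = (−6)·(−2)·(−3)·(−5) = 180 ≡ 4, so v_1 = 4^{−1} = 3 (mod 11).
  i = 2 (α = 9): (9−3)(9−5)(9−6)(9−8) = 6·4·3·1 = 72 ≡ 6, so v_2 = 6^{−1} = 2 (mod 11).
  i = 3 (α = 5): (5−3)(5−9)(5−6)(5−8) = 2·(−4)·(−1)·(−3) = −24 ≡ 9, so v_3 = 9^{−1} = 5 (mod 11).
  i = 4 (α = 6): (6−3)(6−9)(6−5)(6−8) = 3·(−3)·1·(−2) = 18 ≡ 7, so v_4 = 7^{−1} = 8 (mod 11).
  i = 5 (α = 8): (8−3)(8−9)(8−5)(8−6) = 5·(−1)·3·2 = −30 ≡ 3, so v_5 = 3^{−1} = 4 (mod 11).
  v = [3, 2, 5, 8, 4].
Step 2: syndromes of r = [10, 7, 1, 3, 2] (all sums mod 11).
  S_0 = Σ v_i r_i = 3·10 + 2·7 + 5·1 + 8·3 + 4·2 = 81 ≡ 4.
  S_1 = Σ v_i α_i r_i = 3·3·10 + 2·9·7 + 5·5·1 + 8·6·3 + 4·8·2 = 449 ≡ 9.
  α_i^2 mod 11 = [9, 4, 3, 3, 9].
  S_2 = Σ v_i α_i^2 r_i = 3·9·10 + 2·4·7 + 5·3·1 + 8·3·3 + 4·9·2 = 485 ≡ 1.
  S = (4, 9, 1) ≠ 0, so r is not a codeword (an error is present).
Step 3: locate the error. For a single error e at position i, S_ℓ = v_i·e·α_i^ℓ, so α_err = S_1/S_0.
  S_0^{−1} = 4^{−1} = 3 (mod 11), so α_err = 9·3 = 27 ≡ 5 = α_3. Error position i = 3.
  Consistency check: S_2/S_1 = 1·5 = 5 ≡ 5 = α_err ✓ (single-error assumption holds).
Step 4: error magnitude e = S_0/v_3 = S_0·∏_{j≠3}(α_3 − α_j) = 4·9 = 36 ≡ 3 (mod 11).
Step 5: correct position 3: c_3 = r_3 − e = 1 − 3 ≡ 9 (mod 11). Hence c = [10, 7, 9, 3, 2].
  Check: interpolating c through the α_i gives m(x) = 6 + 5·x (degree < 2) with m(α_i) = c_i for every i, so c is indeed a codeword.


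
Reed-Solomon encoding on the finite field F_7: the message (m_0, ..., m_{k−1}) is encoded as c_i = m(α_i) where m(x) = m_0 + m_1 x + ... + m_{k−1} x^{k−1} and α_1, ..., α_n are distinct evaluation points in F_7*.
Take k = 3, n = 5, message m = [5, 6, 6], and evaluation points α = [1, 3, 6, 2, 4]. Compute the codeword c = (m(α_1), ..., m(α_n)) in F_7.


c = [3, 0, 5, 6, 6]

Message polynomial: m(x) = 5 + 6·x + 6·x^2 (mod 7).
For each evaluation point α_i, compute m(α_i) mod 7:
  α_1 = 1: Horner steps 6 → 5 → 3, so m(1) = 3.
  α_2 = 3: Horner steps 6 → 3 → 0, so m(3) = 0.
  α_3 = 6: Horner steps 6 → 0 → 5, so m(6) = 5.
  α_4 = 2: Horner steps 6 → 4 → 6, so m(2) = 6.
  α_5 = 4: Horner steps 6 → 2 → 6, so m(4) = 6.
Codeword c = [3, 0, 5, 6, 6] ∈ F_7^5.


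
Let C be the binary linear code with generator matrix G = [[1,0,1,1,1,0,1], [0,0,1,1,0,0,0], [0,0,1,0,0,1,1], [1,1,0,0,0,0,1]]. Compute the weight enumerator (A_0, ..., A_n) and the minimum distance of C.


Weight distribution: A_0 = 1, A_2 = 2, A_3 = 4, A_4 = 5, A_5 = 4. Minimum distance d = 2.

Enumerate all 2^4 = 16 messages m ∈ F_2^4.
For each, compute codeword c = mG in F_2^7, then tally its weight.
  m = 0000 → c = 0000000, weight = 0.
  m = 1000 → c = 1011101, weight = 5.
  m = 0100 → c = 0011000, weight = 2.
  m = 1100 → c = 1000101, weight = 3.
  m = 0010 → c = 0010011, weight = 3.
  m = 1010 → c = 1001110, weight = 4.
  m = 0110 → c = 0001011, weight = 3.
  m = 1110 → c = 1010110, weight = 4.
  m = 0001 → c = 1100001, weight = 3.
  m = 1001 → c = 0111100, weight = 4.
  m = 0101 → c = 1111001, weight = 5.
  m = 1101 → c = 0100100, weight = 2.
  m = 0011 → c = 1110010, weight = 4.
  m = 1011 → c = 0101111, weight = 5.
  m = 0111 → c = 1101010, weight = 4.
  m = 1111 → c = 0110111, weight = 5.
Tally weights:
  weight 0: 1 codewords.
  weight 2: 2 codewords.
  weight 3: 4 codewords.
  weight 4: 5 codewords.
  weight 5: 4 codewords.
Minimum distance d = smallest w > 0 with A_w > 0 = 2.
Sanity: Σ A_w = 16 = 2^4 = 16 ✓.


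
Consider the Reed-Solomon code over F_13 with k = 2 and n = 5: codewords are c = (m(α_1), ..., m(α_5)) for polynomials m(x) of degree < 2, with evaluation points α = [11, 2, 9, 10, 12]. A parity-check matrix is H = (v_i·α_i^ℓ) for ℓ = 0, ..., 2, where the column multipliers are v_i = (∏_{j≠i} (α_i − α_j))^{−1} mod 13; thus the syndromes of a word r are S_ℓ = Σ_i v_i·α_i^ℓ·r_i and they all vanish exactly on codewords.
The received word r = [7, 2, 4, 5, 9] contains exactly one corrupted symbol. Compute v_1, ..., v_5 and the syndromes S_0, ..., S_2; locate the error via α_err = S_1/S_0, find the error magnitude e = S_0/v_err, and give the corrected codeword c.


S = (4, 10, 12), error at position 3, error magnitude e = 1, c = [7, 2, 3, 5, 9].

Step 1: column multipliers v_i = (∏_{j≠i}(α_i − α_j))^{−1} mod 13.
  i = 1 (α = 11): (11−2)(11−9)(11−10)(11−12) = 9·2·1·(−1) = −18 ≡ 8, so v_1 = 8^{−1} = 5 (mod 13).
  i = 2 (α = 2): (2−11)(2−9)(2−10)(2−12) = (−9)·(−7)·(−8)·(−10) = 5040 ≡ 9, so v_2 = 9^{−1} = 3 (mod 13).
  i = 3 (α = 9): (9−11)(9−2)(9−10)(9−12) = (−2)·7·(−1)·(−3) = −42 ≡ 10, so v_3 = 10^{−1} = 4 (mod 13).
  i = 4 (α = 10): (10−11)(10−2)(10−9)(10−12) = (−1)·8·1·(−2) = 16 ≡ 3, so v_4 = 3^{−1} = 9 (mod 13).
  i = 5 (α = 12): (12−11)(12−2)(12−9)(12−10) = 1·10·3·2 = 60 ≡ 8, so v_5 = 8^{−1} = 5 (mod 13).
  v = [5, 3, 4, 9, 5].
Step 2: syndromes of r = [7, 2, 4, 5, 9] (all sums mod 13).
  S_0 = Σ v_i r_i = 5·7 + 3·2 + 4·4 + 9·5 + 5·9 = 147 ≡ 4.
  S_1 = Σ v_i α_i r_i = 5·11·7 + 3·2·2 + 4·9·4 + 9·10·5 + 5·12·9 = 1531 ≡ 10.
  α_i^2 mod 13 = [4, 4, 3, 9, 1].
  S_2 = Σ v_i α_i^2 r_i = 5·4·7 + 3·4·2 + 4·3·4 + 9·9·5 + 5·1·9 = 662 ≡ 12.
  S = (4, 10, 12) ≠ 0, so r is not a codeword (an error is present).
Step 3: locate the error. For a single error e at position i, S_ℓ = v_i·e·α_i^ℓ, so α_err = S_1/S_0.
  S_0^{−1} = 4^{−1} = 10 (mod 13), so α_err = 10·10 = 100 ≡ 9 = α_3. Error position i = 3.
  Consistency check: S_2/S_1 = 12·4 = 48 ≡ 9 = α_err ✓ (single-error assumption holds).
Step 4: error magnitude e = S_0/v_3 = S_0·∏_{j≠3}(α_3 − α_j) = 4·10 = 40 ≡ 1 (mod 13).
Step 5: correct position 3: c_3 = r_3 − e = 4 − 1 ≡ 3 (mod 13). Hence c = [7, 2, 3, 5, 9].
  Check: interpolating c through the α_i gives m(x) = 11 + 2·x (degree < 2) with m(α_i) = c_i for every i, so c is indeed a codeword.


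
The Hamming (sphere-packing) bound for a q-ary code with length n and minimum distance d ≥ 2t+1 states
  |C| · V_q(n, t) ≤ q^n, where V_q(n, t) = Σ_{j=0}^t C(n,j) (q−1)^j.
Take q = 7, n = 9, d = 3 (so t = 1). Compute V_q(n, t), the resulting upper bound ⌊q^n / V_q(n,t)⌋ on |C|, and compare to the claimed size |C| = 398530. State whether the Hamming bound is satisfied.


V_q(n, t) = 55, q^n = 40353607, Hamming bound = 733701, |C| = 398530 ≤ bound (satisfied).

Step 1: Compute V_q(n, t) = Σ_{j=0}^1 C(n, j) (q−1)^j.
  j = 0: C(9,0)·(6)^0 = 1·1 = 1.
  j = 1: C(9,1)·(6)^1 = 9·6 = 54.
  V_q(n, t) = 1 + 54 = 55.
Step 2: q^n = 7^9 = 40353607.
Step 3: Hamming bound ⌊q^n / V_q(n,t)⌋ = ⌊40353607/55⌋ = 733701.
Step 4: Compare |C| = 398530 to 733701: satisfied.
The claimed |C| lies below the Hamming bound.


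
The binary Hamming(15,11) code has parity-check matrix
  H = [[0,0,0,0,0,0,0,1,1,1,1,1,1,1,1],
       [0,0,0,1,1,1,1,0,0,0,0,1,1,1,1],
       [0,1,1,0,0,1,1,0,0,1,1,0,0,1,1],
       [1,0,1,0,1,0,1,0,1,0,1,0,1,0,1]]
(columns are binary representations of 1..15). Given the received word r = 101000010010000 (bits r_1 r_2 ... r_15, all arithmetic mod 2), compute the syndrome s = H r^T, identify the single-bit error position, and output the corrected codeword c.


s = (0, 0, 0, 1)^T, error position = 1, corrected codeword c = 001000010010000

Compute s = H r^T mod 2 one row at a time:
  s_1 = 1 + 0 + 0 + 1 + 0 + 0 + 0 + 0 = 2 ≡ 0 (mod 2).
  s_2 = 0 + 0 + 0 + 0 + 0 + 0 + 0 + 0 = 0 ≡ 0 (mod 2).
  s_3 = 0 + 1 + 0 + 0 + 0 + 1 + 0 + 0 = 2 ≡ 0 (mod 2).
  s_4 = 1 + 1 + 0 + 0 + 0 + 1 + 0 + 0 = 3 ≡ 1 (mod 2).
s = (0, 0, 0, 1)^T — this equals column 1 of H (binary 0001), so error is at position 1.
Correct: flip bit 1 of r = 101000010010000 to get c = 001000010010000.


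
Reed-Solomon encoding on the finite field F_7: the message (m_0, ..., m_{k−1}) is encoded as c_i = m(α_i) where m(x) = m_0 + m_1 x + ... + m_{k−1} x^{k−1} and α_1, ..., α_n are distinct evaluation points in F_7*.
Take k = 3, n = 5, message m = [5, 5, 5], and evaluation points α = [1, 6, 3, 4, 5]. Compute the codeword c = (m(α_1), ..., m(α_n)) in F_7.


c = [1, 5, 2, 0, 1]

Message polynomial: m(x) = 5 + 5·x + 5·x^2 (mod 7).
For each evaluation point α_i, compute m(α_i) mod 7:
  α_1 = 1: Horner steps 5 → 3 → 1, so m(1) = 1.
  α_2 = 6: Horner steps 5 → 0 → 5, so m(6) = 5.
  α_3 = 3: Horner steps 5 → 6 → 2, so m(3) = 2.
  α_4 = 4: Horner steps 5 → 4 → 0, so m(4) = 0.
  α_5 = 5: Horner steps 5 → 2 → 1, so m(5) = 1.
Codeword c = [1, 5, 2, 0, 1] ∈ F_7^5.


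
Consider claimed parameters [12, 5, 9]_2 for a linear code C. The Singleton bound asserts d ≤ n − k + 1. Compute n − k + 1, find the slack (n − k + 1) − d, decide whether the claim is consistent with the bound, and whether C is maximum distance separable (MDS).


Singleton RHS = n − k + 1 = 8, slack = -1, bound violated (no such code; not MDS).

Singleton bound: d ≤ n − k + 1.
Here n = 12, k = 5, so n − k + 1 = 8.
Given d = 9, check d ≤ 8: NO.
Slack = (n − k + 1) − d = -1.
The slack is negative: d = 9 exceeds n − k + 1 = 8 by 1, so the Singleton bound is violated and no linear [12, 5, 9]_2 code can exist. In particular it is not MDS (MDS requires d = n − k + 1 exactly).
Description: the claimed parameters are [12, 5, 9]_2; such a code would be impossible (violates the Singleton bound).


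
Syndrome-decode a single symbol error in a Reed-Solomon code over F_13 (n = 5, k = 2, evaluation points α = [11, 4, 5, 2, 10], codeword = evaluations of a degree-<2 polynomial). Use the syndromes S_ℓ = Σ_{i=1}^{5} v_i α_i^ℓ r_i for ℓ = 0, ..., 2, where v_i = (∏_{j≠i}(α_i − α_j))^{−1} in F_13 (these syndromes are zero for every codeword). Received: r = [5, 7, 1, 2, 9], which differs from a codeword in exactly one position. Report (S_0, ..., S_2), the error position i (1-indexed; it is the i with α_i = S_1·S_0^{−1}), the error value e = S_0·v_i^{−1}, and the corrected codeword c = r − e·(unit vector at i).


S = (2, 10, 11), error at position 3, error magnitude e = 11, c = [5, 7, 3, 2, 9].

Step 1: column multipliers v_i = (∏_{j≠i}(α_i − α_j))^{−1} mod 13.
  i = 1 (α = 11): (11−4)(11−5)(11−2)(11−10) = 7·6·9·1 = 378 ≡ 1, so v_1 = 1^{−1} = 1 (mod 13).
  i = 2 (α = 4): (4−11)(4−5)(4−2)(4−10) = (−7)·(−1)·2·(−6) = −84 ≡ 7, so v_2 = 7^{−1} = 2 (mod 13).
  i = 3 (α = 5): (5−11)(5−4)(5−2)(5−10) = (−6)·1·3·(−5) = 90 ≡ 12, so v_3 = 12^{−1} = 12 (mod 13).
  i = 4 (α = 2): (2−11)(2−4)(2−5)(2−10) = (−9)·(−2)·(−3)·(−8) = 432 ≡ 3, so v_4 = 3^{−1} = 9 (mod 13).
  i = 5 (α = 10): (10−11)(10−4)(10−5)(10−2) = (−1)·6·5·8 = −240 ≡ 7, so v_5 = 7^{−1} = 2 (mod 13).
  v = [1, 2, 12, 9, 2].
Step 2: syndromes of r = [5, 7, 1, 2, 9] (all sums mod 13).
  S_0 = Σ v_i r_i = 1·5 + 2·7 + 12·1 + 9·2 + 2·9 = 67 ≡ 2.
  S_1 = Σ v_i α_i r_i = 1·11·5 + 2·4·7 + 12·5·1 + 9·2·2 + 2·10·9 = 387 ≡ 10.
  α_i^2 mod 13 = [4, 3, 12, 4, 9].
  S_2 = Σ v_i α_i^2 r_i = 1·4·5 + 2·3·7 + 12·12·1 + 9·4·2 + 2·9·9 = 440 ≡ 11.
  S = (2, 10, 11) ≠ 0, so r is not a codeword (an error is present).
Step 3: locate the error. For a single error e at position i, S_ℓ = v_i·e·α_i^ℓ, so α_err = S_1/S_0.
  S_0^{−1} = 2^{−1} = 7 (mod 13), so α_err = 10·7 = 70 ≡ 5 = α_3. Error position i = 3.
  Consistency check: S_2/S_1 = 11·4 = 44 ≡ 5 = α_err ✓ (single-error assumption holds).
Step 4: error magnitude e = S_0/v_3 = S_0·∏_{j≠3}(α_3 − α_j) = 2·12 = 24 ≡ 11 (mod 13).
Step 5: correct position 3: c_3 = r_3 − e = 1 − 11 ≡ 3 (mod 13). Hence c = [5, 7, 3, 2, 9].
  Check: interpolating c through the α_i gives m(x) = 10 + 9·x (degree < 2) with m(α_i) = c_i for every i, so c is indeed a codeword.


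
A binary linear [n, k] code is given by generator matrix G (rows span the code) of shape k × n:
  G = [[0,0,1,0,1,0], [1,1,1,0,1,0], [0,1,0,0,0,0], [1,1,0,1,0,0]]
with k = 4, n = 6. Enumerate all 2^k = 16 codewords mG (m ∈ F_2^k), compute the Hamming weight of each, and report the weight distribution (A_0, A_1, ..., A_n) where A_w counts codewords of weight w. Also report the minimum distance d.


Weight distribution: A_0 = 1, A_1 = 3, A_2 = 4, A_3 = 4, A_4 = 3, A_5 = 1. Minimum distance d = 1.

Enumerate all 2^4 = 16 messages m ∈ F_2^4.
For each, compute codeword c = mG in F_2^6, then tally its weight.
  m = 0000 → c = 000000, weight = 0.
  m = 1000 → c = 001010, weight = 2.
  m = 0100 → c = 111010, weight = 4.
  m = 1100 → c = 110000, weight = 2.
  m = 0010 → c = 010000, weight = 1.
  m = 1010 → c = 011010, weight = 3.
  m = 0110 → c = 101010, weight = 3.
  m = 1110 → c = 100000, weight = 1.
  m = 0001 → c = 110100, weight = 3.
  m = 1001 → c = 111110, weight = 5.
  m = 0101 → c = 001110, weight = 3.
  m = 1101 → c = 000100, weight = 1.
  m = 0011 → c = 100100, weight = 2.
  m = 1011 → c = 101110, weight = 4.
  m = 0111 → c = 011110, weight = 4.
  m = 1111 → c = 010100, weight = 2.
Tally weights:
  weight 0: 1 codewords.
  weight 1: 3 codewords.
  weight 2: 4 codewords.
  weight 3: 4 codewords.
  weight 4: 3 codewords.
  weight 5: 1 codewords.
Minimum distance d = smallest w > 0 with A_w > 0 = 1.
Sanity: Σ A_w = 16 = 2^4 = 16 ✓.


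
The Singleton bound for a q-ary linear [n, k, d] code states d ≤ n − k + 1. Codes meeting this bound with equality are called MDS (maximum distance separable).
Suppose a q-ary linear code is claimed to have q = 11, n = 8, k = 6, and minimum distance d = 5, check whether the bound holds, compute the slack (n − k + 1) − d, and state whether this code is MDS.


Singleton RHS = n − k + 1 = 3, slack = -2, bound violated (no such code; not MDS).

Singleton bound: d ≤ n − k + 1.
Here n = 8, k = 6, so n − k + 1 = 3.
Given d = 5, check d ≤ 3: NO.
Slack = (n − k + 1) − d = -2.
The slack is negative: d = 5 exceeds n − k + 1 = 3 by 2, so the Singleton bound is violated and no linear [8, 6, 5]_11 code can exist. In particular it is not MDS (MDS requires d = n − k + 1 exactly).
Description: the claimed parameters are [8, 6, 5]_11; such a code would be impossible (violates the Singleton bound).


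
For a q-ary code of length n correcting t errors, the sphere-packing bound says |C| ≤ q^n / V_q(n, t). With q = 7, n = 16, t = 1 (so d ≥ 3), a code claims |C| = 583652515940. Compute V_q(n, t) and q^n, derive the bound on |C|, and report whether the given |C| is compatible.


V_q(n, t) = 97, q^n = 33232930569601, Hamming bound = 342607531645, |C| = 583652515940 > bound (violated).

Step 1: Compute V_q(n, t) = Σ_{j=0}^1 C(n, j) (q−1)^j.
  j = 0: C(16,0)·(6)^0 = 1·1 = 1.
  j = 1: C(16,1)·(6)^1 = 16·6 = 96.
  V_q(n, t) = 1 + 96 = 97.
Step 2: q^n = 7^16 = 33232930569601.
Step 3: Hamming bound ⌊q^n / V_q(n,t)⌋ = ⌊33232930569601/97⌋ = 342607531645.
Step 4: Compare |C| = 583652515940 to 342607531645: violated.
The claimed |C| lies above the Hamming bound, so no 7-ary code of length 16 with d ≥ 3 can have 583652515940 codewords.
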